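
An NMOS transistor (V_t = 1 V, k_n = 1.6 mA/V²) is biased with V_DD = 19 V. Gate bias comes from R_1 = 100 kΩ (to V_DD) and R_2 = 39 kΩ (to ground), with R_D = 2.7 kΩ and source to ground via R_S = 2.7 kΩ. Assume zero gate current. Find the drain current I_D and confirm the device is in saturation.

V_G = V_DD·R_2/(R_1+R_2) = 19×39/139 = 5.33 V.
Assume saturation: I_D = (k_n/2)(V_GS − V_t)² with V_GS = V_G − I_D·R_S = 5.33 − 2.7·I_D.
Substituting gives 5.83·I_D² − 19.7·I_D + 15 = 0, with roots I_D = 1.16 or 2.22 mA.
The root I_D = 2.22 mA gives V_GS = -0.666 V ≤ V_t, so take I_D = 1.16 mA.
Then V_GS = 2.2 V and V_DS = V_DD − I_D(R_D+R_S) = 19 − 1.16×5.4 = 12.7 V.
Saturation requires V_DS ≥ V_GS − V_t = 1.2 V; 12.7 ≥ 1.2 ✓.

I_D ≈ 1.2 mA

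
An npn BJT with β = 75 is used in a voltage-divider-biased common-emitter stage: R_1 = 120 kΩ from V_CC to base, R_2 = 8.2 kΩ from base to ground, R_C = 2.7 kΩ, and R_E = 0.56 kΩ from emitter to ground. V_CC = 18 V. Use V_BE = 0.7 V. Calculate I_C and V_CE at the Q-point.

Thevenize the base divider: V_Th = V_CC·R_2/(R_1+R_2) = 18×8.2/128 = 1.15 V, R_Th = R_1‖R_2 = 7.68 kΩ.
Base-emitter loop: V_Th = I_B·R_Th + V_BE + (β+1)I_B·R_E, so I_B = (1.15 − 0.7) / (7.68 + 76×0.56) = 0.00898 mA.
I_C = β·I_B = 75×0.00898 = 0.674 mA, and I_E = (β+1)I_B = 0.683 mA.
V_CE = V_CC − I_C·R_C − I_E·R_E = 18 − 0.674×2.7 − 0.683×0.56 = 15.8 V.
V_CE = 15.8 V > 0.2 V confirms active-region operation.

I_C ≈ 0.67 mA, V_CE ≈ 16 V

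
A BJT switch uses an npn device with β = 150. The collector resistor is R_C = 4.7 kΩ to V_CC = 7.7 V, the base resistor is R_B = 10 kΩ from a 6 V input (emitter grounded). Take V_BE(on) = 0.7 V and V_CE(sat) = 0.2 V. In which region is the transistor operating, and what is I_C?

saturation; I_C ≈ 1.6 mA

Assume active: I_B = (6 − 0.7)/10 = 0.53 mA, giving I_C = β·I_B = 79.5 mA.
But then V_CE = 7.7 − 79.5×4.7 = -366 V < V_CE(sat) = 0.2 V — impossible in the active region.
So the transistor is saturated. With V_CE = 0.2 V, I_C = (V_CC − 0.2)/R_C = 7.5/4.7 = 1.6 mA.
Check: β·I_B = 79.5 mA > I_C = 1.6 mA, confirming saturation.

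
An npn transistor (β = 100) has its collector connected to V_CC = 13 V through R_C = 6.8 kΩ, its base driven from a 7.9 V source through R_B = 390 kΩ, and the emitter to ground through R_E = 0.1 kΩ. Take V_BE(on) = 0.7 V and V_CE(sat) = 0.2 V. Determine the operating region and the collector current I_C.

active; I_C ≈ 1.8 mA

Assume active. Base-emitter loop: I_B = (V_BB − V_BE)/(R_B + (β+1)R_E) = (7.9 − 0.7)/(390 + 101×0.1) = 0.018 mA.
I_C = β·I_B = 100×0.018 = 1.8 mA.
V_CE = V_CC − I_C·R_C − I_E·R_E = 13 − 1.8×6.8 − 1.82×0.1 = 0.581 V > V_CE(sat), so the active-region assumption holds.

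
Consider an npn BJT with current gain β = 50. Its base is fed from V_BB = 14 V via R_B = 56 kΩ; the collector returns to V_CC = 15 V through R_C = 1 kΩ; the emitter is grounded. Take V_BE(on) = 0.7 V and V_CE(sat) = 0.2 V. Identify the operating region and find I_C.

Assume active. Base-emitter loop: I_B = (V_BB − V_BE)/R_B = (14 − 0.7)/56 = 0.238 mA.
I_C = β·I_B = 50×0.238 = 11.9 mA.
V_CE = V_CC − I_C·R_C = 15 − 11.9×1 = 3.12 V > V_CE(sat), so the active-region assumption holds.

active; I_C ≈ 12 mA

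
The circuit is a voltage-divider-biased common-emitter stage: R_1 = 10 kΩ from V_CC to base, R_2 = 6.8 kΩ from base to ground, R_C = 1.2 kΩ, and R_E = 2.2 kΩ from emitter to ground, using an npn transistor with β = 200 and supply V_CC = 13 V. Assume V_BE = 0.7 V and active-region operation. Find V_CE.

Thevenize the base divider: V_Th = V_CC·R_2/(R_1+R_2) = 13×6.8/16.8 = 5.26 V, R_Th = R_1‖R_2 = 4.05 kΩ.
Base-emitter loop: V_Th = I_B·R_Th + V_BE + (β+1)I_B·R_E, so I_B = (5.26 − 0.7) / (4.05 + 201×2.2) = 0.0102 mA.
I_C = β·I_B = 200×0.0102 = 2.04 mA, and I_E = (β+1)I_B = 2.05 mA.
V_CE = V_CC − I_C·R_C − I_E·R_E = 13 − 2.04×1.2 − 2.05×2.2 = 6.03 V.
V_CE = 6.03 V > 0.2 V confirms active-region operation.

V_CE ≈ 6 V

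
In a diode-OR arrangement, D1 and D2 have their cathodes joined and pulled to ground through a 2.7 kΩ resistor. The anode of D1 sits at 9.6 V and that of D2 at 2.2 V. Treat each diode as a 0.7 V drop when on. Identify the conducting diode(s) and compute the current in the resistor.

Only D1 conducts; I_R ≈ 3.3 mA

Assume both conduct. Then node N would need to be at both 9.6−0.7 = 8.9 V and 2.2−0.7 = 1.5 V, which is impossible.
Assume only D1 conducts: V_N = 9.6 − 0.7 = 8.9 V, so I_R = 8.9/2.7 = 3.3 mA.
Check D2: its anode-to-cathode voltage is 2.2 − 8.9 = -6.7 V < 0.7 V, so it is off. The assumption is consistent.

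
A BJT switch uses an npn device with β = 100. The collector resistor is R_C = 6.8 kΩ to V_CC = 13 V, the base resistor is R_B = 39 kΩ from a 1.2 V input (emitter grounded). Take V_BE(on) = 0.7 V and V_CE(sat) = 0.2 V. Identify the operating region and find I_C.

Assume active. Base-emitter loop: I_B = (V_BB − V_BE)/R_B = (1.2 − 0.7)/39 = 0.0128 mA.
I_C = β·I_B = 100×0.0128 = 1.28 mA.
V_CE = V_CC − I_C·R_C = 13 − 1.28×6.8 = 4.28 V > V_CE(sat), so the active-region assumption holds.

active; I_C ≈ 1.3 mA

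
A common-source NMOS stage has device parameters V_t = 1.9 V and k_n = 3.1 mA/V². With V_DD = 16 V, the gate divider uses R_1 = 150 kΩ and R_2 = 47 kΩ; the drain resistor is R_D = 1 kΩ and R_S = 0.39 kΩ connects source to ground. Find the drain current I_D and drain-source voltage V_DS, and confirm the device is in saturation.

V_G = V_DD·R_2/(R_1+R_2) = 16×47/197 = 3.82 V.
Assume saturation: I_D = (k_n/2)(V_GS − V_t)² with V_GS = V_G − I_D·R_S = 3.82 − 0.39·I_D.
Substituting gives 0.236·I_D² − 3.32·I_D + 5.7 = 0, with roots I_D = 2 or 12.1 mA.
The root I_D = 12.1 mA gives V_GS = -0.891 V ≤ V_t, so take I_D = 2 mA.
Then V_GS = 3.04 V and V_DS = V_DD − I_D(R_D+R_S) = 16 − 2×1.39 = 13.2 V.
Saturation requires V_DS ≥ V_GS − V_t = 1.14 V; 13.2 ≥ 1.14 ✓.

I_D ≈ 2 mA, V_DS ≈ 13 V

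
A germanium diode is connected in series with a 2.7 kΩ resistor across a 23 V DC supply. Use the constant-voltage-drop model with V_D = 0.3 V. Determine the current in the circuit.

I ≈ 8.4 mA

KVL around the loop: 23 = V_D + I·R = 0.3 + I × 2.7 kΩ.
So I = (23 − 0.3) / 2.7 kΩ = 22.7 / 2.7 = 8.41 mA.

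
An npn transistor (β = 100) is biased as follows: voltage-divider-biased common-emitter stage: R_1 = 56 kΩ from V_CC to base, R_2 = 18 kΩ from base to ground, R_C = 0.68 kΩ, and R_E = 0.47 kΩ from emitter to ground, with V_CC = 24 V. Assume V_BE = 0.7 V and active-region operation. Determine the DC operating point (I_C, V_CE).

I_C ≈ 8.4 mA, V_CE ≈ 14 V

Thevenize the base divider: V_Th = V_CC·R_2/(R_1+R_2) = 24×18/74 = 5.84 V, R_Th = R_1‖R_2 = 13.6 kΩ.
Base-emitter loop: V_Th = I_B·R_Th + V_BE + (β+1)I_B·R_E, so I_B = (5.84 − 0.7) / (13.6 + 101×0.47) = 0.0841 mA.
I_C = β·I_B = 100×0.0841 = 8.41 mA, and I_E = (β+1)I_B = 8.49 mA.
V_CE = V_CC − I_C·R_C − I_E·R_E = 24 − 8.41×0.68 − 8.49×0.47 = 14.3 V.
V_CE = 14.3 V > 0.2 V confirms active-region operation.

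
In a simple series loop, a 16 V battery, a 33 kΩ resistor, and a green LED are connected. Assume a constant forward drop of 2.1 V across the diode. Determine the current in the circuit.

I ≈ 0.42 mA

KVL around the loop: 16 = V_D + I·R = 2.1 + I × 33 kΩ.
So I = (16 − 2.1) / 33 kΩ = 13.9 / 33 = 0.421 mA.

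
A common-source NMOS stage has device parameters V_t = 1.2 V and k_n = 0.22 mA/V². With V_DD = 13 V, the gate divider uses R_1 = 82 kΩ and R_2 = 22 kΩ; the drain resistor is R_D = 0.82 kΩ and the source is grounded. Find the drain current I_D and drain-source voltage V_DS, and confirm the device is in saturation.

I_D ≈ 0.26 mA, V_DS ≈ 13 V

V_G = V_DD·R_2/(R_1+R_2) = 13×22/104 = 2.75 V. With the source grounded, V_GS = V_G = 2.75 V.
Assume saturation: I_D = (k_n/2)(V_GS − V_t)² = (0.22/2)×(2.75 − 1.2)² = 0.11×1.55² = 0.264 mA.
V_DS = V_DD − I_D·R_D = 13 − 0.264×0.82 = 12.8 V.
Saturation requires V_DS ≥ V_GS − V_t = 1.55 V; 12.8 ≥ 1.55 ✓.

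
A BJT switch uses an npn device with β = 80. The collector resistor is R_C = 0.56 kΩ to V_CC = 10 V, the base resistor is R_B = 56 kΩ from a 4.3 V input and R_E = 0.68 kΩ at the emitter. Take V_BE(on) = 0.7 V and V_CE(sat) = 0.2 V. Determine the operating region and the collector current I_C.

active; I_C ≈ 2.6 mA

Assume active. Base-emitter loop: I_B = (V_BB − V_BE)/(R_B + (β+1)R_E) = (4.3 − 0.7)/(56 + 81×0.68) = 0.0324 mA.
I_C = β·I_B = 80×0.0324 = 2.59 mA.
V_CE = V_CC − I_C·R_C − I_E·R_E = 10 − 2.59×0.56 − 2.63×0.68 = 6.76 V > V_CE(sat), so the active-region assumption holds.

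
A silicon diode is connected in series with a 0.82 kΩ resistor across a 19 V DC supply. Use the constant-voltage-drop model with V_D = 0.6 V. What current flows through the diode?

I ≈ 22 mA

KVL around the loop: 19 = V_D + I·R = 0.6 + I × 0.82 kΩ.
So I = (19 − 0.6) / 0.82 kΩ = 18.4 / 0.82 = 22.4 mA.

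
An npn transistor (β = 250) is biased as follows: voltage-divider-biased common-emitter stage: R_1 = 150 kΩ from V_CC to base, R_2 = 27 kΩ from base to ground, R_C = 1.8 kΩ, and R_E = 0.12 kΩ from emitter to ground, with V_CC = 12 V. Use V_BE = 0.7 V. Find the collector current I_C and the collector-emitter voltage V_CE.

Thevenize the base divider: V_Th = V_CC·R_2/(R_1+R_2) = 12×27/177 = 1.83 V, R_Th = R_1‖R_2 = 22.9 kΩ.
Base-emitter loop: V_Th = I_B·R_Th + V_BE + (β+1)I_B·R_E, so I_B = (1.83 − 0.7) / (22.9 + 251×0.12) = 0.0213 mA.
I_C = β·I_B = 250×0.0213 = 5.33 mA, and I_E = (β+1)I_B = 5.35 mA.
V_CE = V_CC − I_C·R_C − I_E·R_E = 12 − 5.33×1.8 − 5.35×0.12 = 1.76 V.
V_CE = 1.76 V > 0.2 V confirms active-region operation.

I_C ≈ 5.3 mA, V_CE ≈ 1.8 V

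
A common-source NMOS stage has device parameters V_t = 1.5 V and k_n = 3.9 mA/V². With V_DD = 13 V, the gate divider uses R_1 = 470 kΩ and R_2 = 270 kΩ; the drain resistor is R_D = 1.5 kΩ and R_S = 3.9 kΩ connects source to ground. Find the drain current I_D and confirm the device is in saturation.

I_D ≈ 0.68 mA

V_G = V_DD·R_2/(R_1+R_2) = 13×270/740 = 4.74 V.
Assume saturation: I_D = (k_n/2)(V_GS − V_t)² with V_GS = V_G − I_D·R_S = 4.74 − 3.9·I_D.
Substituting gives 29.7·I_D² − 50.3·I_D + 20.5 = 0, with roots I_D = 0.68 or 1.02 mA.
The root I_D = 1.02 mA gives V_GS = 0.778 V ≤ V_t, so take I_D = 0.68 mA.
Then V_GS = 2.09 V and V_DS = V_DD − I_D(R_D+R_S) = 13 − 0.68×5.4 = 9.33 V.
Saturation requires V_DS ≥ V_GS − V_t = 0.591 V; 9.33 ≥ 0.591 ✓.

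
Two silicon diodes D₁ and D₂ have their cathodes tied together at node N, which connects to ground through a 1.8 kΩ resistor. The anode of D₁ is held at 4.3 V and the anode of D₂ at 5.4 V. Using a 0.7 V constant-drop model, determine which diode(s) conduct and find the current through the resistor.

Assume both conduct. Then node N would need to be at both 4.3−0.7 = 3.6 V and 5.4−0.7 = 4.7 V, which is impossible.
Assume only D₂ conducts: V_N = 5.4 − 0.7 = 4.7 V, so I_R = 4.7/1.8 = 2.61 mA.
Check D₁: its anode-to-cathode voltage is 4.3 − 4.7 = -0.4 V < 0.7 V, so it is off. The assumption is consistent.

Only D₂ conducts; I_R ≈ 2.6 mA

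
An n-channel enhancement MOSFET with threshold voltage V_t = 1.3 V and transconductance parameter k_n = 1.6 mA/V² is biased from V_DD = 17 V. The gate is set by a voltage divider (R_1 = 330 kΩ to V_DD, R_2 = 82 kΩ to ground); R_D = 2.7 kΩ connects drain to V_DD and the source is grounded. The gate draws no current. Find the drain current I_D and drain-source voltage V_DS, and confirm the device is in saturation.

V_G = V_DD·R_2/(R_1+R_2) = 17×82/412 = 3.38 V. With the source grounded, V_GS = V_G = 3.38 V.
Assume saturation: I_D = (k_n/2)(V_GS − V_t)² = (1.6/2)×(3.38 − 1.3)² = 0.8×2.08² = 3.47 mA.
V_DS = V_DD − I_D·R_D = 17 − 3.47×2.7 = 7.62 V.
Saturation requires V_DS ≥ V_GS − V_t = 2.08 V; 7.62 ≥ 2.08 ✓.

I_D ≈ 3.5 mA, V_DS ≈ 7.6 V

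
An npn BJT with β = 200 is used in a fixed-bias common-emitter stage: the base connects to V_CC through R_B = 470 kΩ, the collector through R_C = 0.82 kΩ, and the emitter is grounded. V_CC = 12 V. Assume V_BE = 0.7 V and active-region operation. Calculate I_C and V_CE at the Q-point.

Base loop: V_CC = I_B·R_B + V_BE, so I_B = (12 − 0.7)/470 kΩ = 0.024 mA.
In the active region I_C = β·I_B = 200 × 0.024 = 4.81 mA.
Collector loop: V_CE = V_CC − I_C·R_C = 12 − 4.81×0.82 = 8.06 V.
Since V_CE = 8.06 V > V_CE(sat) ≈ 0.2 V, the transistor is in the active region as assumed.

I_C ≈ 4.8 mA, V_CE ≈ 8.1 V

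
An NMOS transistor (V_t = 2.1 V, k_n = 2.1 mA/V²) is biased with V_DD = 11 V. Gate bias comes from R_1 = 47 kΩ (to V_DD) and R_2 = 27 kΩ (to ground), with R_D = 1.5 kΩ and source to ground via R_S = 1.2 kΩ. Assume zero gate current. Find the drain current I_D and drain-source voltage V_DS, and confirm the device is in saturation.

V_G = V_DD·R_2/(R_1+R_2) = 11×27/74 = 4.01 V.
Assume saturation: I_D = (k_n/2)(V_GS − V_t)² with V_GS = V_G − I_D·R_S = 4.01 − 1.2·I_D.
Substituting gives 1.51·I_D² − 5.82·I_D + 3.84 = 0, with roots I_D = 0.846 or 3 mA.
The root I_D = 3 mA gives V_GS = 0.409 V ≤ V_t, so take I_D = 0.846 mA.
Then V_GS = 3 V and V_DS = V_DD − I_D(R_D+R_S) = 11 − 0.846×2.7 = 8.71 V.
Saturation requires V_DS ≥ V_GS − V_t = 0.898 V; 8.71 ≥ 0.898 ✓.

I_D ≈ 0.85 mA, V_DS ≈ 8.7 V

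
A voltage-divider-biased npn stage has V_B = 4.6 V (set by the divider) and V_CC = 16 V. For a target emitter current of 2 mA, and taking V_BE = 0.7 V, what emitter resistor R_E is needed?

V_E = V_B − V_BE = 4.6 − 0.7 = 3.9 V.
R_E = V_E / I_E = 3.9 / 2 = 1.95 kΩ.

R_E ≈ 1.9 kΩ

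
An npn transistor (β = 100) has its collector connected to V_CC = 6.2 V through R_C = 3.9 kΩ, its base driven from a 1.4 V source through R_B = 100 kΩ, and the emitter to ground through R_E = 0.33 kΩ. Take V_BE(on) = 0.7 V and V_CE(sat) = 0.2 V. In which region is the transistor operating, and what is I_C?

active; I_C ≈ 0.53 mA

Assume active. Base-emitter loop: I_B = (V_BB − V_BE)/(R_B + (β+1)R_E) = (1.4 − 0.7)/(100 + 101×0.33) = 0.00525 mA.
I_C = β·I_B = 100×0.00525 = 0.525 mA.
V_CE = V_CC − I_C·R_C − I_E·R_E = 6.2 − 0.525×3.9 − 0.53×0.33 = 3.98 V > V_CE(sat), so the active-region assumption holds.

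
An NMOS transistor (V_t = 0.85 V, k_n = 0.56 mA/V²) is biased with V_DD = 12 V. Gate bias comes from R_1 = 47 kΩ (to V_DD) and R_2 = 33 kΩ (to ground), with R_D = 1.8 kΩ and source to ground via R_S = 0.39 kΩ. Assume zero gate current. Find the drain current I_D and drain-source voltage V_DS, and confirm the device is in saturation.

I_D ≈ 2.6 mA, V_DS ≈ 6.2 V

V_G = V_DD·R_2/(R_1+R_2) = 12×33/80 = 4.95 V.
Assume saturation: I_D = (k_n/2)(V_GS − V_t)² with V_GS = V_G − I_D·R_S = 4.95 − 0.39·I_D.
Substituting gives 0.0426·I_D² − 1.9·I_D + 4.71 = 0, with roots I_D = 2.64 or 41.9 mA.
The root I_D = 41.9 mA gives V_GS = -11.4 V ≤ V_t, so take I_D = 2.64 mA.
Then V_GS = 3.92 V and V_DS = V_DD − I_D(R_D+R_S) = 12 − 2.64×2.19 = 6.22 V.
Saturation requires V_DS ≥ V_GS − V_t = 3.07 V; 6.22 ≥ 3.07 ✓.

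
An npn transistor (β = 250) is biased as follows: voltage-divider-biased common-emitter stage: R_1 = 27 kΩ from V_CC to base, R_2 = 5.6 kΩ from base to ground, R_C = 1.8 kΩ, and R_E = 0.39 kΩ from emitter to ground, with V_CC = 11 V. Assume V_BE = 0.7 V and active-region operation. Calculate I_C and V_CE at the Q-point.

Thevenize the base divider: V_Th = V_CC·R_2/(R_1+R_2) = 11×5.6/32.6 = 1.89 V, R_Th = R_1‖R_2 = 4.64 kΩ.
Base-emitter loop: V_Th = I_B·R_Th + V_BE + (β+1)I_B·R_E, so I_B = (1.89 − 0.7) / (4.64 + 251×0.39) = 0.0116 mA.
I_C = β·I_B = 250×0.0116 = 2.9 mA, and I_E = (β+1)I_B = 2.91 mA.
V_CE = V_CC − I_C·R_C − I_E·R_E = 11 − 2.9×1.8 − 2.91×0.39 = 4.64 V.
V_CE = 4.64 V > 0.2 V confirms active-region operation.

I_C ≈ 2.9 mA, V_CE ≈ 4.6 V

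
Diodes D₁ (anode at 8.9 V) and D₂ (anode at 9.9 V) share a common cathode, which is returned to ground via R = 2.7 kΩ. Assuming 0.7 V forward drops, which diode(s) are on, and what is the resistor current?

Assume both conduct. Then node N would need to be at both 8.9−0.7 = 8.2 V and 9.9−0.7 = 9.2 V, which is impossible.
Assume only D₂ conducts: V_N = 9.9 − 0.7 = 9.2 V, so I_R = 9.2/2.7 = 3.41 mA.
Check D₁: its anode-to-cathode voltage is 8.9 − 9.2 = -0.3 V < 0.7 V, so it is off. The assumption is consistent.

Only D₂ conducts; I_R ≈ 3.4 mA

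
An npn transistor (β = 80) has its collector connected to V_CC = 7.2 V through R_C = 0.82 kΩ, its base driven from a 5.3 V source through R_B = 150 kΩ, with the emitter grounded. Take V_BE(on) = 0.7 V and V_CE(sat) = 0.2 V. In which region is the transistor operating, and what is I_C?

active; I_C ≈ 2.5 mA

Assume active. Base-emitter loop: I_B = (V_BB − V_BE)/R_B = (5.3 − 0.7)/150 = 0.0307 mA.
I_C = β·I_B = 80×0.0307 = 2.45 mA.
V_CE = V_CC − I_C·R_C = 7.2 − 2.45×0.82 = 5.19 V > V_CE(sat), so the active-region assumption holds.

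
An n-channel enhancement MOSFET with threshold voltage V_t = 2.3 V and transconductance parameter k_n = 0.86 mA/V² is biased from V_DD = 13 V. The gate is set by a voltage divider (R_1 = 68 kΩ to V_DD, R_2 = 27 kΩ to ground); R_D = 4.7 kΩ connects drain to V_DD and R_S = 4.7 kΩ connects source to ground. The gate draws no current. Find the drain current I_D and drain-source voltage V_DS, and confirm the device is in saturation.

V_G = V_DD·R_2/(R_1+R_2) = 13×27/95 = 3.69 V.
Assume saturation: I_D = (k_n/2)(V_GS − V_t)² with V_GS = V_G − I_D·R_S = 3.69 − 4.7·I_D.
Substituting gives 9.5·I_D² − 6.64·I_D + 0.836 = 0, with roots I_D = 0.165 or 0.534 mA.
The root I_D = 0.534 mA gives V_GS = 1.19 V ≤ V_t, so take I_D = 0.165 mA.
Then V_GS = 2.92 V and V_DS = V_DD − I_D(R_D+R_S) = 13 − 0.165×9.4 = 11.4 V.
Saturation requires V_DS ≥ V_GS − V_t = 0.619 V; 11.4 ≥ 0.619 ✓.

I_D ≈ 0.16 mA, V_DS ≈ 11 V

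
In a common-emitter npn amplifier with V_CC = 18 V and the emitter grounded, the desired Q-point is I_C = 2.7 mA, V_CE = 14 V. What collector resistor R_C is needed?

Collector loop: V_CC = I_C·R_C + V_CE.
R_C = (V_CC − V_CE)/I_C = (18 − 14)/2.7 = 1.48 kΩ.

R_C ≈ 1.5 kΩ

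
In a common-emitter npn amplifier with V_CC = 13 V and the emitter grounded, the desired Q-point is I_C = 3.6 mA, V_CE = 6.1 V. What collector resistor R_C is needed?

Collector loop: V_CC = I_C·R_C + V_CE.
R_C = (V_CC − V_CE)/I_C = (13 − 6.1)/3.6 = 1.92 kΩ.

R_C ≈ 1.9 kΩ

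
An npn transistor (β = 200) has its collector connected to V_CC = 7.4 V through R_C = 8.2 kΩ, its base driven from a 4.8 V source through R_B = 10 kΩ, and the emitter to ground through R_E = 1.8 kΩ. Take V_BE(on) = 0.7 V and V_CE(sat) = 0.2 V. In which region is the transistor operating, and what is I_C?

Assume active: I_B = (4.8 − 0.7)/(10 + 201×1.8) = 0.011 mA, I_C = β·I_B = 2.21 mA.
Then V_CE = 7.4 − 2.21×8.2 − 2.22×1.8 = -14.7 V < 0.2 V — the active assumption fails.
Re-solve with V_CE = 0.2 V. KCL at the emitter: V_E/R_E = (V_BB−0.7−V_E)/R_B + (V_CC−0.2−V_E)/R_C, giving V_E = 1.66 V.
I_C = (V_CC − 0.2 − V_E)/R_C = (7.2 − 1.66)/8.2 = 0.676 mA.
Check: I_B = (4.1 − 1.66)/10 = 0.244 mA, and β·I_B = 48.9 mA > I_C, confirming saturation.

saturation; I_C ≈ 0.68 mA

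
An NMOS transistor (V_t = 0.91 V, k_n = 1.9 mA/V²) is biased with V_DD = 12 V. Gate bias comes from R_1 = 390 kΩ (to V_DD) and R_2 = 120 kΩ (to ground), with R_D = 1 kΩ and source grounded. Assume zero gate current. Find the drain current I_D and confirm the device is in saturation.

I_D ≈ 3.5 mA

V_G = V_DD·R_2/(R_1+R_2) = 12×120/510 = 2.82 V. With the source grounded, V_GS = V_G = 2.82 V.
Assume saturation: I_D = (k_n/2)(V_GS − V_t)² = (1.9/2)×(2.82 − 0.91)² = 0.95×1.91² = 3.48 mA.
V_DS = V_DD − I_D·R_D = 12 − 3.48×1 = 8.52 V.
Saturation requires V_DS ≥ V_GS − V_t = 1.91 V; 8.52 ≥ 1.91 ✓.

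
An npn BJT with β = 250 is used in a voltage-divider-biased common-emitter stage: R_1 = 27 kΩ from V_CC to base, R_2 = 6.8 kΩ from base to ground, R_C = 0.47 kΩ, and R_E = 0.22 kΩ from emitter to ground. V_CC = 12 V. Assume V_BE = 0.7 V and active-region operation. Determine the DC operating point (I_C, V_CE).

I_C ≈ 7.1 mA, V_CE ≈ 7.1 V

Thevenize the base divider: V_Th = V_CC·R_2/(R_1+R_2) = 12×6.8/33.8 = 2.41 V, R_Th = R_1‖R_2 = 5.43 kΩ.
Base-emitter loop: V_Th = I_B·R_Th + V_BE + (β+1)I_B·R_E, so I_B = (2.41 − 0.7) / (5.43 + 251×0.22) = 0.0283 mA.
I_C = β·I_B = 250×0.0283 = 7.07 mA, and I_E = (β+1)I_B = 7.09 mA.
V_CE = V_CC − I_C·R_C − I_E·R_E = 12 − 7.07×0.47 − 7.09×0.22 = 7.12 V.
V_CE = 7.12 V > 0.2 V confirms active-region operation.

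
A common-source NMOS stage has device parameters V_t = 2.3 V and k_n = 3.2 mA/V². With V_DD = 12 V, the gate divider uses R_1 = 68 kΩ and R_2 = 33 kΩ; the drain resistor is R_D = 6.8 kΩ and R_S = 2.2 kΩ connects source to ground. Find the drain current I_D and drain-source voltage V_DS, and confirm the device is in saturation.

I_D ≈ 0.49 mA, V_DS ≈ 7.6 V

V_G = V_DD·R_2/(R_1+R_2) = 12×33/101 = 3.92 V.
Assume saturation: I_D = (k_n/2)(V_GS − V_t)² with V_GS = V_G − I_D·R_S = 3.92 − 2.2·I_D.
Substituting gives 7.74·I_D² − 12.4·I_D + 4.2 = 0, with roots I_D = 0.486 or 1.12 mA.
The root I_D = 1.12 mA gives V_GS = 1.46 V ≤ V_t, so take I_D = 0.486 mA.
Then V_GS = 2.85 V and V_DS = V_DD − I_D(R_D+R_S) = 12 − 0.486×9 = 7.62 V.
Saturation requires V_DS ≥ V_GS − V_t = 0.551 V; 7.62 ≥ 0.551 ✓.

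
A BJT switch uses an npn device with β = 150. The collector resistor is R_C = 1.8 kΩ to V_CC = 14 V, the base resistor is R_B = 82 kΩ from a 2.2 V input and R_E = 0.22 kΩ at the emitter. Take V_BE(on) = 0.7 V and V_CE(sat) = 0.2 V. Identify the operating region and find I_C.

Assume active. Base-emitter loop: I_B = (V_BB − V_BE)/(R_B + (β+1)R_E) = (2.2 − 0.7)/(82 + 151×0.22) = 0.013 mA.
I_C = β·I_B = 150×0.013 = 1.95 mA.
V_CE = V_CC − I_C·R_C − I_E·R_E = 14 − 1.95×1.8 − 1.97×0.22 = 10.1 V > V_CE(sat), so the active-region assumption holds.

active; I_C ≈ 2 mA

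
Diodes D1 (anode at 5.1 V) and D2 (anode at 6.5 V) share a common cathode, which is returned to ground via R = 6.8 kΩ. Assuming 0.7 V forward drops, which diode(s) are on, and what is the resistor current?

Assume both conduct. Then node N would need to be at both 5.1−0.7 = 4.4 V and 6.5−0.7 = 5.8 V, which is impossible.
Assume only D2 conducts: V_N = 6.5 − 0.7 = 5.8 V, so I_R = 5.8/6.8 = 0.853 mA.
Check D1: its anode-to-cathode voltage is 5.1 − 5.8 = -0.7 V < 0.7 V, so it is off. The assumption is consistent.

Only D2 conducts; I_R ≈ 0.85 mA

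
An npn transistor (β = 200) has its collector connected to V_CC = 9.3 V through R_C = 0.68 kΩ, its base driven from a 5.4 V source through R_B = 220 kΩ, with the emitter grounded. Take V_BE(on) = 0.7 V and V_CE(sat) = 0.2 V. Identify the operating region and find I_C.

active; I_C ≈ 4.3 mA

Assume active. Base-emitter loop: I_B = (V_BB − V_BE)/R_B = (5.4 − 0.7)/220 = 0.0214 mA.
I_C = β·I_B = 200×0.0214 = 4.27 mA.
V_CE = V_CC − I_C·R_C = 9.3 − 4.27×0.68 = 6.39 V > V_CE(sat), so the active-region assumption holds.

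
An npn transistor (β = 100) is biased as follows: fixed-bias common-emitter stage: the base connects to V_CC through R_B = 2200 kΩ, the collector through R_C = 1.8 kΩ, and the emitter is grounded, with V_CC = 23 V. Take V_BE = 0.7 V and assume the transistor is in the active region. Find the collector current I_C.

Base loop: V_CC = I_B·R_B + V_BE, so I_B = (23 − 0.7)/2200 kΩ = 0.0101 mA.
In the active region I_C = β·I_B = 100 × 0.0101 = 1.01 mA.
Collector loop: V_CE = V_CC − I_C·R_C = 23 − 1.01×1.8 = 21.2 V.
Since V_CE = 21.2 V > V_CE(sat) ≈ 0.2 V, the transistor is in the active region as assumed.

I_C ≈ 1 mA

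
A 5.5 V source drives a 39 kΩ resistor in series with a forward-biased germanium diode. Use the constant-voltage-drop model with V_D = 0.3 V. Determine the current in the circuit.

KVL around the loop: 5.5 = V_D + I·R = 0.3 + I × 39 kΩ.
So I = (5.5 − 0.3) / 39 kΩ = 5.2 / 39 = 0.133 mA.

I ≈ 0.13 mA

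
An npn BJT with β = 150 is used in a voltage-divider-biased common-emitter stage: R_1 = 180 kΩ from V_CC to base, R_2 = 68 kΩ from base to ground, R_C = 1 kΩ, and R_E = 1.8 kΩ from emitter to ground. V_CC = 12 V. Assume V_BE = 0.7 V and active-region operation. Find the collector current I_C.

I_C ≈ 1.2 mA

Thevenize the base divider: V_Th = V_CC·R_2/(R_1+R_2) = 12×68/248 = 3.29 V, R_Th = R_1‖R_2 = 49.4 kΩ.
Base-emitter loop: V_Th = I_B·R_Th + V_BE + (β+1)I_B·R_E, so I_B = (3.29 − 0.7) / (49.4 + 151×1.8) = 0.00807 mA.
I_C = β·I_B = 150×0.00807 = 1.21 mA, and I_E = (β+1)I_B = 1.22 mA.
V_CE = V_CC − I_C·R_C − I_E·R_E = 12 − 1.21×1 − 1.22×1.8 = 8.6 V.
V_CE = 8.6 V > 0.2 V confirms active-region operation.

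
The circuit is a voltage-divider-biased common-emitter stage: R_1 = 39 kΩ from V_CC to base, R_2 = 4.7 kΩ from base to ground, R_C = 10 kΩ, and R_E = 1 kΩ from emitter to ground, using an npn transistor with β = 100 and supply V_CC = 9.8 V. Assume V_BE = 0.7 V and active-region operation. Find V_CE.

Thevenize the base divider: V_Th = V_CC·R_2/(R_1+R_2) = 9.8×4.7/43.7 = 1.05 V, R_Th = R_1‖R_2 = 4.19 kΩ.
Base-emitter loop: V_Th = I_B·R_Th + V_BE + (β+1)I_B·R_E, so I_B = (1.05 − 0.7) / (4.19 + 101×1) = 0.00337 mA.
I_C = β·I_B = 100×0.00337 = 0.337 mA, and I_E = (β+1)I_B = 0.34 mA.
V_CE = V_CC − I_C·R_C − I_E·R_E = 9.8 − 0.337×10 − 0.34×1 = 6.09 V.
V_CE = 6.09 V > 0.2 V confirms active-region operation.

V_CE ≈ 6.1 V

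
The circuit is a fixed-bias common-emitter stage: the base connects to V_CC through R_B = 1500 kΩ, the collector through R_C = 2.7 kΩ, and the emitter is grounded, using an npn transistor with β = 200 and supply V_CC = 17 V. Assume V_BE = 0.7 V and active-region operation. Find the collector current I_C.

I_C ≈ 2.2 mA

Base loop: V_CC = I_B·R_B + V_BE, so I_B = (17 − 0.7)/1500 kΩ = 0.0109 mA.
In the active region I_C = β·I_B = 200 × 0.0109 = 2.17 mA.
Collector loop: V_CE = V_CC − I_C·R_C = 17 − 2.17×2.7 = 11.1 V.
Since V_CE = 11.1 V > V_CE(sat) ≈ 0.2 V, the transistor is in the active region as assumed.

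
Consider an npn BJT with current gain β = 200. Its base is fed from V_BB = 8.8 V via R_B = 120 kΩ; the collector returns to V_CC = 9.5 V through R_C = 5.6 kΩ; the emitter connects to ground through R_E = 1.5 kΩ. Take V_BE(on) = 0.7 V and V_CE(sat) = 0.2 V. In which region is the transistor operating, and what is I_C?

saturation; I_C ≈ 1.3 mA

Assume active: I_B = (8.8 − 0.7)/(120 + 201×1.5) = 0.0192 mA, I_C = β·I_B = 3.84 mA.
Then V_CE = 9.5 − 3.84×5.6 − 3.86×1.5 = -17.8 V < 0.2 V — the active assumption fails.
Re-solve with V_CE = 0.2 V. KCL at the emitter: V_E/R_E = (V_BB−0.7−V_E)/R_B + (V_CC−0.2−V_E)/R_C, giving V_E = 2.02 V.
I_C = (V_CC − 0.2 − V_E)/R_C = (9.3 − 2.02)/5.6 = 1.3 mA.
Check: I_B = (8.1 − 2.02)/120 = 0.0506 mA, and β·I_B = 10.1 mA > I_C, confirming saturation.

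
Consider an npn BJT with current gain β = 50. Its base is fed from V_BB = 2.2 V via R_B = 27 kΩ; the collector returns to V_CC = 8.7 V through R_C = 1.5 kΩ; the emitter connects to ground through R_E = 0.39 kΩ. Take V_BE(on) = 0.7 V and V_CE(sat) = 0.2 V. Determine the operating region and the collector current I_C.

Assume active. Base-emitter loop: I_B = (V_BB − V_BE)/(R_B + (β+1)R_E) = (2.2 − 0.7)/(27 + 51×0.39) = 0.032 mA.
I_C = β·I_B = 50×0.032 = 1.6 mA.
V_CE = V_CC − I_C·R_C − I_E·R_E = 8.7 − 1.6×1.5 − 1.63×0.39 = 5.66 V > V_CE(sat), so the active-region assumption holds.

active; I_C ≈ 1.6 mA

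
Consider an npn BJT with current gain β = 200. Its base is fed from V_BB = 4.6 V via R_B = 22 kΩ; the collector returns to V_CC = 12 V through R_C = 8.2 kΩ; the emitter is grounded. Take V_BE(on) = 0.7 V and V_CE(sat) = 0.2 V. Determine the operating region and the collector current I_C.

Assume active: I_B = (4.6 − 0.7)/22 = 0.177 mA, giving I_C = β·I_B = 35.5 mA.
But then V_CE = 12 − 35.5×8.2 = -279 V < V_CE(sat) = 0.2 V — impossible in the active region.
So the transistor is saturated. With V_CE = 0.2 V, I_C = (V_CC − 0.2)/R_C = 11.8/8.2 = 1.44 mA.
Check: β·I_B = 35.5 mA > I_C = 1.44 mA, confirming saturation.

saturation; I_C ≈ 1.4 mA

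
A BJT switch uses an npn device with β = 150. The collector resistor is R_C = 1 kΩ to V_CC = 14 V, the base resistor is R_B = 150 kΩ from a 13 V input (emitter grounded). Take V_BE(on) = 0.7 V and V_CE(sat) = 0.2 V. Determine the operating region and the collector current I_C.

Assume active. Base-emitter loop: I_B = (V_BB − V_BE)/R_B = (13 − 0.7)/150 = 0.082 mA.
I_C = β·I_B = 150×0.082 = 12.3 mA.
V_CE = V_CC − I_C·R_C = 14 − 12.3×1 = 1.7 V > V_CE(sat), so the active-region assumption holds.

active; I_C ≈ 12 mA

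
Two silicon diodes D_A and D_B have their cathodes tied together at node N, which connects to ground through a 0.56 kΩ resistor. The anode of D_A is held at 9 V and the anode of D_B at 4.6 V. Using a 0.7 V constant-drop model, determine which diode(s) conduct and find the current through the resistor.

Only D_A conducts; I_R ≈ 15 mA

Assume both conduct. Then node N would need to be at both 9−0.7 = 8.3 V and 4.6−0.7 = 3.9 V, which is impossible.
Assume only D_A conducts: V_N = 9 − 0.7 = 8.3 V, so I_R = 8.3/0.56 = 14.8 mA.
Check D_B: its anode-to-cathode voltage is 4.6 − 8.3 = -3.7 V < 0.7 V, so it is off. The assumption is consistent.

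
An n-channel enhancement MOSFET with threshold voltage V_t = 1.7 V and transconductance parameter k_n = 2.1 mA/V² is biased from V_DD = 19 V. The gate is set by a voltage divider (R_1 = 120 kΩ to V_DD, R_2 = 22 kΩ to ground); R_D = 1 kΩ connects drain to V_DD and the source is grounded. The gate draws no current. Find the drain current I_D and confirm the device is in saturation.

I_D ≈ 1.6 mA

V_G = V_DD·R_2/(R_1+R_2) = 19×22/142 = 2.94 V. With the source grounded, V_GS = V_G = 2.94 V.
Assume saturation: I_D = (k_n/2)(V_GS − V_t)² = (2.1/2)×(2.94 − 1.7)² = 1.05×1.24² = 1.62 mA.
V_DS = V_DD − I_D·R_D = 19 − 1.62×1 = 17.4 V.
Saturation requires V_DS ≥ V_GS − V_t = 1.24 V; 17.4 ≥ 1.24 ✓.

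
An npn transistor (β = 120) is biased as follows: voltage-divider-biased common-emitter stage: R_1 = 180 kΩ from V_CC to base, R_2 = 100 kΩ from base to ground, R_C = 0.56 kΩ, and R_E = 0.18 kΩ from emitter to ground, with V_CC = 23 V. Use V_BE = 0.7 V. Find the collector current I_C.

I_C ≈ 10 mA

Thevenize the base divider: V_Th = V_CC·R_2/(R_1+R_2) = 23×100/280 = 8.21 V, R_Th = R_1‖R_2 = 64.3 kΩ.
Base-emitter loop: V_Th = I_B·R_Th + V_BE + (β+1)I_B·R_E, so I_B = (8.21 − 0.7) / (64.3 + 121×0.18) = 0.0873 mA.
I_C = β·I_B = 120×0.0873 = 10.5 mA, and I_E = (β+1)I_B = 10.6 mA.
V_CE = V_CC − I_C·R_C − I_E·R_E = 23 − 10.5×0.56 − 10.6×0.18 = 15.2 V.
V_CE = 15.2 V > 0.2 V confirms active-region operation.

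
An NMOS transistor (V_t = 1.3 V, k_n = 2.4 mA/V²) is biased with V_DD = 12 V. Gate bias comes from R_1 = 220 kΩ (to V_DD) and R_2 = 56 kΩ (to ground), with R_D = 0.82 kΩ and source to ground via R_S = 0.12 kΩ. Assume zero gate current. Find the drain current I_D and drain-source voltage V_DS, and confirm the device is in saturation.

I_D ≈ 1.2 mA, V_DS ≈ 11 V

V_G = V_DD·R_2/(R_1+R_2) = 12×56/276 = 2.43 V.
Assume saturation: I_D = (k_n/2)(V_GS − V_t)² with V_GS = V_G − I_D·R_S = 2.43 − 0.12·I_D.
Substituting gives 0.0173·I_D² − 1.33·I_D + 1.55 = 0, with roots I_D = 1.18 or 75.6 mA.
The root I_D = 75.6 mA gives V_GS = -6.64 V ≤ V_t, so take I_D = 1.18 mA.
Then V_GS = 2.29 V and V_DS = V_DD − I_D(R_D+R_S) = 12 − 1.18×0.94 = 10.9 V.
Saturation requires V_DS ≥ V_GS − V_t = 0.993 V; 10.9 ≥ 0.993 ✓.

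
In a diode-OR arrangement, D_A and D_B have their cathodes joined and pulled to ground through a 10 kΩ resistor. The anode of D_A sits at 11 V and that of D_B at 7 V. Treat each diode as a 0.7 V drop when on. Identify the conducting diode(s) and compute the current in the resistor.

Assume both conduct. Then node N would need to be at both 11−0.7 = 10.3 V and 7−0.7 = 6.3 V, which is impossible.
Assume only D_A conducts: V_N = 11 − 0.7 = 10.3 V, so I_R = 10.3/10 = 1.03 mA.
Check D_B: its anode-to-cathode voltage is 7 − 10.3 = -3.3 V < 0.7 V, so it is off. The assumption is consistent.

Only D_A conducts; I_R ≈ 1 mA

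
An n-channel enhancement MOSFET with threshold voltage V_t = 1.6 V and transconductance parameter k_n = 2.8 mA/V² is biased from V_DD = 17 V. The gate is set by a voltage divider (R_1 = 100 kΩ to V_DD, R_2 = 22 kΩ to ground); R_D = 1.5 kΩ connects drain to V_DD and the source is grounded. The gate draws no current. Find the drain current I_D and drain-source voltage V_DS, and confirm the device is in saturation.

I_D ≈ 3 mA, V_DS ≈ 12 V

V_G = V_DD·R_2/(R_1+R_2) = 17×22/122 = 3.07 V. With the source grounded, V_GS = V_G = 3.07 V.
Assume saturation: I_D = (k_n/2)(V_GS − V_t)² = (2.8/2)×(3.07 − 1.6)² = 1.4×1.47² = 3.01 mA.
V_DS = V_DD − I_D·R_D = 17 − 3.01×1.5 = 12.5 V.
Saturation requires V_DS ≥ V_GS − V_t = 1.47 V; 12.5 ≥ 1.47 ✓.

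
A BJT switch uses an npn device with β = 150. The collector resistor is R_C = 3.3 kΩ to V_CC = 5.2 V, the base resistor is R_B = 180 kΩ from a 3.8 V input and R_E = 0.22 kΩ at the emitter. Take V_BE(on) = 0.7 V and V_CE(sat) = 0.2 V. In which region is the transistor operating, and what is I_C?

saturation; I_C ≈ 1.4 mA

Assume active: I_B = (3.8 − 0.7)/(180 + 151×0.22) = 0.0145 mA, I_C = β·I_B = 2.18 mA.
Then V_CE = 5.2 − 2.18×3.3 − 2.2×0.22 = -2.48 V < 0.2 V — the active assumption fails.
Re-solve with V_CE = 0.2 V. KCL at the emitter: V_E/R_E = (V_BB−0.7−V_E)/R_B + (V_CC−0.2−V_E)/R_C, giving V_E = 0.316 V.
I_C = (V_CC − 0.2 − V_E)/R_C = (5 − 0.316)/3.3 = 1.42 mA.
Check: I_B = (3.1 − 0.316)/180 = 0.0155 mA, and β·I_B = 2.32 mA > I_C, confirming saturation.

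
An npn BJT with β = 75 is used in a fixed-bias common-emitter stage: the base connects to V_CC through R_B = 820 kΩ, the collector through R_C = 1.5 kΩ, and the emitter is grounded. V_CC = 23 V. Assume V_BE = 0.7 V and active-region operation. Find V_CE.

V_CE ≈ 20 V

Base loop: V_CC = I_B·R_B + V_BE, so I_B = (23 − 0.7)/820 kΩ = 0.0272 mA.
In the active region I_C = β·I_B = 75 × 0.0272 = 2.04 mA.
Collector loop: V_CE = V_CC − I_C·R_C = 23 − 2.04×1.5 = 19.9 V.
Since V_CE = 19.9 V > V_CE(sat) ≈ 0.2 V, the transistor is in the active region as assumed.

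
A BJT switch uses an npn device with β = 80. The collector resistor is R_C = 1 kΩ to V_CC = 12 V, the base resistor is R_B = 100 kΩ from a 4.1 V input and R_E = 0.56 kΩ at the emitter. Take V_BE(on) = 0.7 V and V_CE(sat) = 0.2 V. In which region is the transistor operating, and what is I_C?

Assume active. Base-emitter loop: I_B = (V_BB − V_BE)/(R_B + (β+1)R_E) = (4.1 − 0.7)/(100 + 81×0.56) = 0.0234 mA.
I_C = β·I_B = 80×0.0234 = 1.87 mA.
V_CE = V_CC − I_C·R_C − I_E·R_E = 12 − 1.87×1 − 1.89×0.56 = 9.07 V > V_CE(sat), so the active-region assumption holds.

active; I_C ≈ 1.9 mA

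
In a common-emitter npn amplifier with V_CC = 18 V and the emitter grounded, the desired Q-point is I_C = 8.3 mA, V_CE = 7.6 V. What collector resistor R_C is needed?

Collector loop: V_CC = I_C·R_C + V_CE.
R_C = (V_CC − V_CE)/I_C = (18 − 7.6)/8.3 = 1.25 kΩ.

R_C ≈ 1.3 kΩ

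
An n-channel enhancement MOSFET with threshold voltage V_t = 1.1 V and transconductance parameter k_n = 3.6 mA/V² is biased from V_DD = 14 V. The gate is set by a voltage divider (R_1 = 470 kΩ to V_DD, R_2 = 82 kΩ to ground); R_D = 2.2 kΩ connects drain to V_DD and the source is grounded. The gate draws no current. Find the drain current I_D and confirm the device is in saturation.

V_G = V_DD·R_2/(R_1+R_2) = 14×82/552 = 2.08 V. With the source grounded, V_GS = V_G = 2.08 V.
Assume saturation: I_D = (k_n/2)(V_GS − V_t)² = (3.6/2)×(2.08 − 1.1)² = 1.8×0.98² = 1.73 mA.
V_DS = V_DD − I_D·R_D = 14 − 1.73×2.2 = 10.2 V.
Saturation requires V_DS ≥ V_GS − V_t = 0.98 V; 10.2 ≥ 0.98 ✓.

I_D ≈ 1.7 mA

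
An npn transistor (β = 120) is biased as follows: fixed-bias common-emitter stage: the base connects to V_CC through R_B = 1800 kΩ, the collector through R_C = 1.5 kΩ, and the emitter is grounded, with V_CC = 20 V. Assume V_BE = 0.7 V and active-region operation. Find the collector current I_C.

Base loop: V_CC = I_B·R_B + V_BE, so I_B = (20 − 0.7)/1800 kΩ = 0.0107 mA.
In the active region I_C = β·I_B = 120 × 0.0107 = 1.29 mA.
Collector loop: V_CE = V_CC − I_C·R_C = 20 − 1.29×1.5 = 18.1 V.
Since V_CE = 18.1 V > V_CE(sat) ≈ 0.2 V, the transistor is in the active region as assumed.

I_C ≈ 1.3 mA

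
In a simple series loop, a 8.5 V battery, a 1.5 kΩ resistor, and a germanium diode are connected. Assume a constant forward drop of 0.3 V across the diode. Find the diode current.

KVL around the loop: 8.5 = V_D + I·R = 0.3 + I × 1.5 kΩ.
So I = (8.5 − 0.3) / 1.5 kΩ = 8.2 / 1.5 = 5.47 mA.

I ≈ 5.5 mA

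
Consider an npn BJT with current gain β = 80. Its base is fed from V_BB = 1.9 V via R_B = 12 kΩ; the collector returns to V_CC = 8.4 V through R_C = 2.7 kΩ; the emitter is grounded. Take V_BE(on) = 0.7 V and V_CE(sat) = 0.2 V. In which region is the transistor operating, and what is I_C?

saturation; I_C ≈ 3 mA

Assume active: I_B = (1.9 − 0.7)/12 = 0.1 mA, giving I_C = β·I_B = 8 mA.
But then V_CE = 8.4 − 8×2.7 = -13.2 V < V_CE(sat) = 0.2 V — impossible in the active region.
So the transistor is saturated. With V_CE = 0.2 V, I_C = (V_CC − 0.2)/R_C = 8.2/2.7 = 3.04 mA.
Check: β·I_B = 8 mA > I_C = 3.04 mA, confirming saturation.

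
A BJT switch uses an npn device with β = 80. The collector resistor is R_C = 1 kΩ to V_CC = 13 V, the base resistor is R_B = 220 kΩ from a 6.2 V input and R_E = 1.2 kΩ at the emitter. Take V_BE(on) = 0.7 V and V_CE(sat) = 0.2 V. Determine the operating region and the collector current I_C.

active; I_C ≈ 1.4 mA

Assume active. Base-emitter loop: I_B = (V_BB − V_BE)/(R_B + (β+1)R_E) = (6.2 − 0.7)/(220 + 81×1.2) = 0.0173 mA.
I_C = β·I_B = 80×0.0173 = 1.39 mA.
V_CE = V_CC − I_C·R_C − I_E·R_E = 13 − 1.39×1 − 1.4×1.2 = 9.93 V > V_CE(sat), so the active-region assumption holds.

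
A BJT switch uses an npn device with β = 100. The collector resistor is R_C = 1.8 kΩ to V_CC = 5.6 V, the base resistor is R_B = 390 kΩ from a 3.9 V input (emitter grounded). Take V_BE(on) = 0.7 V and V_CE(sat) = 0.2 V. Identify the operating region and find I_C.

active; I_C ≈ 0.82 mA

Assume active. Base-emitter loop: I_B = (V_BB − V_BE)/R_B = (3.9 − 0.7)/390 = 0.00821 mA.
I_C = β·I_B = 100×0.00821 = 0.821 mA.
V_CE = V_CC − I_C·R_C = 5.6 − 0.821×1.8 = 4.12 V > V_CE(sat), so the active-region assumption holds.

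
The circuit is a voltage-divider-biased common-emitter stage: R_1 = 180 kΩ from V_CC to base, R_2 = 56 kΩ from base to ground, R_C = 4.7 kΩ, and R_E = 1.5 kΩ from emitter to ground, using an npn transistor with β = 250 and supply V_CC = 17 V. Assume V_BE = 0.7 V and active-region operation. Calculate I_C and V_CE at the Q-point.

Thevenize the base divider: V_Th = V_CC·R_2/(R_1+R_2) = 17×56/236 = 4.03 V, R_Th = R_1‖R_2 = 42.7 kΩ.
Base-emitter loop: V_Th = I_B·R_Th + V_BE + (β+1)I_B·R_E, so I_B = (4.03 − 0.7) / (42.7 + 251×1.5) = 0.00795 mA.
I_C = β·I_B = 250×0.00795 = 1.99 mA, and I_E = (β+1)I_B = 2 mA.
V_CE = V_CC − I_C·R_C − I_E·R_E = 17 − 1.99×4.7 − 2×1.5 = 4.66 V.
V_CE = 4.66 V > 0.2 V confirms active-region operation.

I_C ≈ 2 mA, V_CE ≈ 4.7 V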